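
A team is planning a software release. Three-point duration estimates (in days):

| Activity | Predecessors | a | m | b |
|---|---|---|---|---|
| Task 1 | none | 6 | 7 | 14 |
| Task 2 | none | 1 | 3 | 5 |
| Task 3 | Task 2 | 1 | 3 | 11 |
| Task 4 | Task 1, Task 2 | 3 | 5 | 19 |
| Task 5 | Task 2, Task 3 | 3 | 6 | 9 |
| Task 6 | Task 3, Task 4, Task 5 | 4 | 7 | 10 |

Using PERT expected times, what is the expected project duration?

22 days

te_Task 1 = (6 + 4·7 + 14)/6 = 48/6 = 8
te_Task 2 = (1 + 4·3 + 5)/6 = 18/6 = 3
te_Task 3 = (1 + 4·3 + 11)/6 = 24/6 = 4
te_Task 4 = (3 + 4·5 + 19)/6 = 42/6 = 7
te_Task 5 = (3 + 4·6 + 9)/6 = 36/6 = 6
te_Task 6 = (4 + 4·7 + 10)/6 = 42/6 = 7

Forward pass:
ES_Task 1 = 0; EF_Task 1 = 8
ES_Task 2 = 0; EF_Task 2 = 3
ES_Task 3 = 3; EF_Task 3 = 3+4 = 7
ES_Task 4 = max(EF_Task 1=8, EF_Task 2=3) = 8; EF_Task 4 = 8+7 = 15
ES_Task 5 = max(EF_Task 2=3, EF_Task 3=7) = 7; EF_Task 5 = 7+6 = 13
ES_Task 6 = max(EF_Task 3=7, EF_Task 4=15, EF_Task 5=13) = 15; EF_Task 6 = 15+7 = 22
Expected project duration μ = 22 days. Critical path: Task 1 → Task 4 → Task 6.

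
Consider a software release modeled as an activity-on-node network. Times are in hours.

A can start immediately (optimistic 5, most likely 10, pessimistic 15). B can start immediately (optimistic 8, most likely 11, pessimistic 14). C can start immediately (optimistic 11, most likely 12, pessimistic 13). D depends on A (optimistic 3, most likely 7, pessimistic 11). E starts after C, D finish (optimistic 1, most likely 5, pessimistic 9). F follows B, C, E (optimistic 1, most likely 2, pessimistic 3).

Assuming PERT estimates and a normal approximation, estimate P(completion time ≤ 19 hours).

te_A = (5 + 4·10 + 15)/6 = 60/6 = 10; σ²_A = ((15−5)/6)² = 2.778
te_B = (8 + 4·11 + 14)/6 = 66/6 = 11; σ²_B = ((14−8)/6)² = 1.000
te_C = (11 + 4·12 + 13)/6 = 72/6 = 12; σ²_C = ((13−11)/6)² = 0.111
te_D = (3 + 4·7 + 11)/6 = 42/6 = 7; σ²_D = ((11−3)/6)² = 1.778
te_E = (1 + 4·5 + 9)/6 = 30/6 = 5; σ²_E = ((9−1)/6)² = 1.778
te_F = (1 + 4·2 + 3)/6 = 12/6 = 2; σ²_F = ((3−1)/6)² = 0.111

Forward pass:
ES_A = 0; EF_A = 10
ES_B = 0; EF_B = 11
ES_C = 0; EF_C = 12
ES_D = 10; EF_D = 10+7 = 17
ES_E = max(EF_C=12, EF_D=17) = 17; EF_E = 17+5 = 22
ES_F = max(EF_B=11, EF_C=12, EF_E=22) = 22; EF_F = 22+2 = 24
Expected project duration μ = 24 hours. Critical path: A → D → E → F.

Variance along critical path = 2.778 + 1.778 + 1.778 + 0.111 = 6.444; σ = √6.444 = 2.539 hours.
Z = (19 − 24) / 2.539 = -1.970
P(T ≤ 19) = Φ(-1.970) ≈ 0.024

0.024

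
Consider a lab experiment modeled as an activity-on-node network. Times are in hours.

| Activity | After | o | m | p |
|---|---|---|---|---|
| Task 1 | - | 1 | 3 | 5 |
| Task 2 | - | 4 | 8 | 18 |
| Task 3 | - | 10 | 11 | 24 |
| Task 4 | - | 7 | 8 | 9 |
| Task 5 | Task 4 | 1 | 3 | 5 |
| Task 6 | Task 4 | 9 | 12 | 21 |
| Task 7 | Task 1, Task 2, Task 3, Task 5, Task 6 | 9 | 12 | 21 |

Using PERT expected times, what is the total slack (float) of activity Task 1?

te_Task 1 = (1 + 4·3 + 5)/6 = 18/6 = 3
te_Task 2 = (4 + 4·8 + 18)/6 = 54/6 = 9
te_Task 3 = (10 + 4·11 + 24)/6 = 78/6 = 13
te_Task 4 = (7 + 4·8 + 9)/6 = 48/6 = 8
te_Task 5 = (1 + 4·3 + 5)/6 = 18/6 = 3
te_Task 6 = (9 + 4·12 + 21)/6 = 78/6 = 13
te_Task 7 = (9 + 4·12 + 21)/6 = 78/6 = 13

Forward pass:
ES_Task 1 = 0; EF_Task 1 = 3
ES_Task 2 = 0; EF_Task 2 = 9
ES_Task 3 = 0; EF_Task 3 = 13
ES_Task 4 = 0; EF_Task 4 = 8
ES_Task 5 = 8; EF_Task 5 = 8+3 = 11
ES_Task 6 = 8; EF_Task 6 = 8+13 = 21
ES_Task 7 = max(EF_Task 1=3, EF_Task 2=9, EF_Task 3=13, EF_Task 5=11, EF_Task 6=21) = 21; EF_Task 7 = 21+13 = 34
Expected project duration μ = 34 hours. Critical path: Task 4 → Task 6 → Task 7.

Backward pass:
LF_Task 7 = 34; LS_Task 7 = 34−13 = 21
LF_Task 6 = LS_Task 7 = 21; LS_Task 6 = 21−13 = 8
LF_Task 5 = LS_Task 7 = 21; LS_Task 5 = 21−3 = 18
LF_Task 4 = min(LS_Task 5=18, LS_Task 6=8) = 8; LS_Task 4 = 8−8 = 0
LF_Task 3 = LS_Task 7 = 21; LS_Task 3 = 21−13 = 8
LF_Task 2 = LS_Task 7 = 21; LS_Task 2 = 21−9 = 12
LF_Task 1 = LS_Task 7 = 21; LS_Task 1 = 21−3 = 18
Slack_Task 1 = LS_Task 1 − ES_Task 1 = 18 − 0 = 18

18 hours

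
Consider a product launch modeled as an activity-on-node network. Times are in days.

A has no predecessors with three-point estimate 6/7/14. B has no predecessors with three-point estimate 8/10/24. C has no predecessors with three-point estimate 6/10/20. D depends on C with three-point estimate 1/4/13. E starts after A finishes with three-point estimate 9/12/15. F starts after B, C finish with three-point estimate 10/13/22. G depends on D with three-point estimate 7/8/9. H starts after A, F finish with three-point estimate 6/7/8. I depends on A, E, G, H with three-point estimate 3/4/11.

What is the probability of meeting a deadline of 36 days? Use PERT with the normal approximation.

0.290

te_A = (6 + 4·7 + 14)/6 = 48/6 = 8; σ²_A = ((14−6)/6)² = 1.778
te_B = (8 + 4·10 + 24)/6 = 72/6 = 12; σ²_B = ((24−8)/6)² = 7.111
te_C = (6 + 4·10 + 20)/6 = 66/6 = 11; σ²_C = ((20−6)/6)² = 5.444
te_D = (1 + 4·4 + 13)/6 = 30/6 = 5; σ²_D = ((13−1)/6)² = 4.000
te_E = (9 + 4·12 + 15)/6 = 72/6 = 12; σ²_E = ((15−9)/6)² = 1.000
te_F = (10 + 4·13 + 22)/6 = 84/6 = 14; σ²_F = ((22−10)/6)² = 4.000
te_G = (7 + 4·8 + 9)/6 = 48/6 = 8; σ²_G = ((9−7)/6)² = 0.111
te_H = (6 + 4·7 + 8)/6 = 42/6 = 7; σ²_H = ((8−6)/6)² = 0.111
te_I = (3 + 4·4 + 11)/6 = 30/6 = 5; σ²_I = ((11−3)/6)² = 1.778

Forward pass:
ES_A = 0; EF_A = 8
ES_B = 0; EF_B = 12
ES_C = 0; EF_C = 11
ES_D = 11; EF_D = 11+5 = 16
ES_E = 8; EF_E = 8+12 = 20
ES_F = max(EF_B=12, EF_C=11) = 12; EF_F = 12+14 = 26
ES_G = 16; EF_G = 16+8 = 24
ES_H = max(EF_A=8, EF_F=26) = 26; EF_H = 26+7 = 33
ES_I = max(EF_A=8, EF_E=20, EF_G=24, EF_H=33) = 33; EF_I = 33+5 = 38
Expected project duration μ = 38 days. Critical path: B → F → H → I.

Variance along critical path = 7.111 + 4.000 + 0.111 + 1.778 = 13.000; σ = √13.000 = 3.606 days.
Z = (36 − 38) / 3.606 = -0.555
P(T ≤ 36) = Φ(-0.555) ≈ 0.290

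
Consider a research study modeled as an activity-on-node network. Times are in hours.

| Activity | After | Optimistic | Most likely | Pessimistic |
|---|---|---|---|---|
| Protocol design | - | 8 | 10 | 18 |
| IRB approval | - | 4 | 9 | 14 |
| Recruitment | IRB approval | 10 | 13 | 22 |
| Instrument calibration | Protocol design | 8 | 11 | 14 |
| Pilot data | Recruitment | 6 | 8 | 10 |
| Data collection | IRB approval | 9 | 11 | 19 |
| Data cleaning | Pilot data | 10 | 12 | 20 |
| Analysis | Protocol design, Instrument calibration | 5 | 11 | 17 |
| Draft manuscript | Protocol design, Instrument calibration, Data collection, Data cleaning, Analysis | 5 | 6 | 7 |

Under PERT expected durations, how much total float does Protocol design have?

11 hours

te_Protocol design = (8 + 4·10 + 18)/6 = 66/6 = 11
te_IRB approval = (4 + 4·9 + 14)/6 = 54/6 = 9
te_Recruitment = (10 + 4·13 + 22)/6 = 84/6 = 14
te_Instrument calibration = (8 + 4·11 + 14)/6 = 66/6 = 11
te_Pilot data = (6 + 4·8 + 10)/6 = 48/6 = 8
te_Data collection = (9 + 4·11 + 19)/6 = 72/6 = 12
te_Data cleaning = (10 + 4·12 + 20)/6 = 78/6 = 13
te_Analysis = (5 + 4·11 + 17)/6 = 66/6 = 11
te_Draft manuscript = (5 + 4·6 + 7)/6 = 36/6 = 6

Forward pass:
ES_Protocol design = 0; EF_Protocol design = 11
ES_IRB approval = 0; EF_IRB approval = 9
ES_Recruitment = 9; EF_Recruitment = 9+14 = 23
ES_Instrument calibration = 11; EF_Instrument calibration = 11+11 = 22
ES_Pilot data = 23; EF_Pilot data = 23+8 = 31
ES_Data collection = 9; EF_Data collection = 9+12 = 21
ES_Data cleaning = 31; EF_Data cleaning = 31+13 = 44
ES_Analysis = max(EF_Protocol design=11, EF_Instrument calibration=22) = 22; EF_Analysis = 22+11 = 33
ES_Draft manuscript = max(EF_Protocol design=11, EF_Instrument calibration=22, EF_Data collection=21, EF_Data cleaning=44, EF_Analysis=33) = 44; EF_Draft manuscript = 44+6 = 50
Expected project duration μ = 50 hours. Critical path: IRB approval → Recruitment → Pilot data → Data cleaning → Draft manuscript.

Backward pass:
LF_Draft manuscript = 50; LS_Draft manuscript = 50−6 = 44
LF_Analysis = LS_Draft manuscript = 44; LS_Analysis = 44−11 = 33
LF_Data cleaning = LS_Draft manuscript = 44; LS_Data cleaning = 44−13 = 31
LF_Data collection = LS_Draft manuscript = 44; LS_Data collection = 44−12 = 32
LF_Pilot data = LS_Data cleaning = 31; LS_Pilot data = 31−8 = 23
LF_Instrument calibration = min(LS_Analysis=33, LS_Draft manuscript=44) = 33; LS_Instrument calibration = 33−11 = 22
LF_Recruitment = LS_Pilot data = 23; LS_Recruitment = 23−14 = 9
LF_IRB approval = min(LS_Recruitment=9, LS_Data collection=32) = 9; LS_IRB approval = 9−9 = 0
LF_Protocol design = min(LS_Instrument calibration=22, LS_Analysis=33, LS_Draft manuscript=44) = 22; LS_Protocol design = 22−11 = 11
Slack_Protocol design = LS_Protocol design − ES_Protocol design = 11 − 0 = 11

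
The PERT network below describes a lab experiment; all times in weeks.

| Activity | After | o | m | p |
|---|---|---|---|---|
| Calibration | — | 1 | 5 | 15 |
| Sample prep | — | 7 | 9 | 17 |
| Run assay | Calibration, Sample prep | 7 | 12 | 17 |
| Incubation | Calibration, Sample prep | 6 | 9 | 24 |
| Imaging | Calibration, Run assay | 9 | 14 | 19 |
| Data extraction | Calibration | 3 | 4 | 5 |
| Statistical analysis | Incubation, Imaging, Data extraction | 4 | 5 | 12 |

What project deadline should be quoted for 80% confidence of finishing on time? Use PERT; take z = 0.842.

te_Calibration = (1 + 4·5 + 15)/6 = 36/6 = 6; σ²_Calibration = ((15−1)/6)² = 5.444
te_Sample prep = (7 + 4·9 + 17)/6 = 60/6 = 10; σ²_Sample prep = ((17−7)/6)² = 2.778
te_Run assay = (7 + 4·12 + 17)/6 = 72/6 = 12; σ²_Run assay = ((17−7)/6)² = 2.778
te_Incubation = (6 + 4·9 + 24)/6 = 66/6 = 11; σ²_Incubation = ((24−6)/6)² = 9.000
te_Imaging = (9 + 4·14 + 19)/6 = 84/6 = 14; σ²_Imaging = ((19−9)/6)² = 2.778
te_Data extraction = (3 + 4·4 + 5)/6 = 24/6 = 4; σ²_Data extraction = ((5−3)/6)² = 0.111
te_Statistical analysis = (4 + 4·5 + 12)/6 = 36/6 = 6; σ²_Statistical analysis = ((12−4)/6)² = 1.778

Forward pass:
ES_Calibration = 0; EF_Calibration = 6
ES_Sample prep = 0; EF_Sample prep = 10
ES_Run assay = max(EF_Calibration=6, EF_Sample prep=10) = 10; EF_Run assay = 10+12 = 22
ES_Incubation = max(EF_Calibration=6, EF_Sample prep=10) = 10; EF_Incubation = 10+11 = 21
ES_Imaging = max(EF_Calibration=6, EF_Run assay=22) = 22; EF_Imaging = 22+14 = 36
ES_Data extraction = 6; EF_Data extraction = 6+4 = 10
ES_Statistical analysis = max(EF_Incubation=21, EF_Imaging=36, EF_Data extraction=10) = 36; EF_Statistical analysis = 36+6 = 42
Expected project duration μ = 42 weeks. Critical path: Sample prep → Run assay → Imaging → Statistical analysis.

Variance along critical path = 2.778 + 2.778 + 2.778 + 1.778 = 10.111; σ = 3.180 weeks.
D = μ + z·σ = 42 + 0.842·3.180 = 44.7 weeks

44.7 weeks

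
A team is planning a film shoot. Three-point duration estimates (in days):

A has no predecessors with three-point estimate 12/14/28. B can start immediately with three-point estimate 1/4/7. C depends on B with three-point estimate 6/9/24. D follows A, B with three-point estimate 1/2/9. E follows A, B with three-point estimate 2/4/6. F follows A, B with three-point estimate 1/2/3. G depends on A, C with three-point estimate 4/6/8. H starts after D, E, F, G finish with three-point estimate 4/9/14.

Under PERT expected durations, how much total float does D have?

te_A = (12 + 4·14 + 28)/6 = 96/6 = 16
te_B = (1 + 4·4 + 7)/6 = 24/6 = 4
te_C = (6 + 4·9 + 24)/6 = 66/6 = 11
te_D = (1 + 4·2 + 9)/6 = 18/6 = 3
te_E = (2 + 4·4 + 6)/6 = 24/6 = 4
te_F = (1 + 4·2 + 3)/6 = 12/6 = 2
te_G = (4 + 4·6 + 8)/6 = 36/6 = 6
te_H = (4 + 4·9 + 14)/6 = 54/6 = 9

Forward pass:
ES_A = 0; EF_A = 16
ES_B = 0; EF_B = 4
ES_C = 4; EF_C = 4+11 = 15
ES_D = max(EF_A=16, EF_B=4) = 16; EF_D = 16+3 = 19
ES_E = max(EF_A=16, EF_B=4) = 16; EF_E = 16+4 = 20
ES_F = max(EF_A=16, EF_B=4) = 16; EF_F = 16+2 = 18
ES_G = max(EF_A=16, EF_C=15) = 16; EF_G = 16+6 = 22
ES_H = max(EF_D=19, EF_E=20, EF_F=18, EF_G=22) = 22; EF_H = 22+9 = 31
Expected project duration μ = 31 days. Critical path: A → G → H.

Backward pass:
LF_H = 31; LS_H = 31−9 = 22
LF_G = LS_H = 22; LS_G = 22−6 = 16
LF_F = LS_H = 22; LS_F = 22−2 = 20
LF_E = LS_H = 22; LS_E = 22−4 = 18
LF_D = LS_H = 22; LS_D = 22−3 = 19
LF_C = LS_G = 16; LS_C = 16−11 = 5
LF_B = min(LS_C=5, LS_D=19, LS_E=18, LS_F=20) = 5; LS_B = 5−4 = 1
LF_A = min(LS_D=19, LS_E=18, LS_F=20, LS_G=16) = 16; LS_A = 16−16 = 0
Slack_D = LS_D − ES_D = 19 − 16 = 3

3 days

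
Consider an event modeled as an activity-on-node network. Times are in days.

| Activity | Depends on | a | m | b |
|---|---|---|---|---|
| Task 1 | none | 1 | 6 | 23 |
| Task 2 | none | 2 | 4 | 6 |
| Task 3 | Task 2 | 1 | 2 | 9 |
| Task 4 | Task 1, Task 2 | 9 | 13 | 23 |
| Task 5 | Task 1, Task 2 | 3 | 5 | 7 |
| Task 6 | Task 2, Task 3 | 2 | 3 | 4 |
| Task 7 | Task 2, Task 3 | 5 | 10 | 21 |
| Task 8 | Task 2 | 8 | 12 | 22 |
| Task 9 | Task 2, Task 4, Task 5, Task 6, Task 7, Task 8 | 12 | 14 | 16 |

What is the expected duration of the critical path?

36 days

te_Task 1 = (1 + 4·6 + 23)/6 = 48/6 = 8
te_Task 2 = (2 + 4·4 + 6)/6 = 24/6 = 4
te_Task 3 = (1 + 4·2 + 9)/6 = 18/6 = 3
te_Task 4 = (9 + 4·13 + 23)/6 = 84/6 = 14
te_Task 5 = (3 + 4·5 + 7)/6 = 30/6 = 5
te_Task 6 = (2 + 4·3 + 4)/6 = 18/6 = 3
te_Task 7 = (5 + 4·10 + 21)/6 = 66/6 = 11
te_Task 8 = (8 + 4·12 + 22)/6 = 78/6 = 13
te_Task 9 = (12 + 4·14 + 16)/6 = 84/6 = 14

Forward pass:
ES_Task 1 = 0; EF_Task 1 = 8
ES_Task 2 = 0; EF_Task 2 = 4
ES_Task 3 = 4; EF_Task 3 = 4+3 = 7
ES_Task 4 = max(EF_Task 1=8, EF_Task 2=4) = 8; EF_Task 4 = 8+14 = 22
ES_Task 5 = max(EF_Task 1=8, EF_Task 2=4) = 8; EF_Task 5 = 8+5 = 13
ES_Task 6 = max(EF_Task 2=4, EF_Task 3=7) = 7; EF_Task 6 = 7+3 = 10
ES_Task 7 = max(EF_Task 2=4, EF_Task 3=7) = 7; EF_Task 7 = 7+11 = 18
ES_Task 8 = 4; EF_Task 8 = 4+13 = 17
ES_Task 9 = max(EF_Task 2=4, EF_Task 4=22, EF_Task 5=13, EF_Task 6=10, EF_Task 7=18, EF_Task 8=17) = 22; EF_Task 9 = 22+14 = 36
Expected project duration μ = 36 days. Critical path: Task 1 → Task 4 → Task 9.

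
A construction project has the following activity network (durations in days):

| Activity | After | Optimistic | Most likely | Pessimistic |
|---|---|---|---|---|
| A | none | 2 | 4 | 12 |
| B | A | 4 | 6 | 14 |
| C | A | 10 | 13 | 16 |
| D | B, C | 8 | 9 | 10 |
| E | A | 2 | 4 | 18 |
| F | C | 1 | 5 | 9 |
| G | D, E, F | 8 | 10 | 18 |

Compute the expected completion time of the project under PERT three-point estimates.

te_A = (2 + 4·4 + 12)/6 = 30/6 = 5
te_B = (4 + 4·6 + 14)/6 = 42/6 = 7
te_C = (10 + 4·13 + 16)/6 = 78/6 = 13
te_D = (8 + 4·9 + 10)/6 = 54/6 = 9
te_E = (2 + 4·4 + 18)/6 = 36/6 = 6
te_F = (1 + 4·5 + 9)/6 = 30/6 = 5
te_G = (8 + 4·10 + 18)/6 = 66/6 = 11

Forward pass:
ES_A = 0; EF_A = 5
ES_B = 5; EF_B = 5+7 = 12
ES_C = 5; EF_C = 5+13 = 18
ES_D = max(EF_B=12, EF_C=18) = 18; EF_D = 18+9 = 27
ES_E = 5; EF_E = 5+6 = 11
ES_F = 18; EF_F = 18+5 = 23
ES_G = max(EF_D=27, EF_E=11, EF_F=23) = 27; EF_G = 27+11 = 38
Expected project duration μ = 38 days. Critical path: A → C → D → G.

38 days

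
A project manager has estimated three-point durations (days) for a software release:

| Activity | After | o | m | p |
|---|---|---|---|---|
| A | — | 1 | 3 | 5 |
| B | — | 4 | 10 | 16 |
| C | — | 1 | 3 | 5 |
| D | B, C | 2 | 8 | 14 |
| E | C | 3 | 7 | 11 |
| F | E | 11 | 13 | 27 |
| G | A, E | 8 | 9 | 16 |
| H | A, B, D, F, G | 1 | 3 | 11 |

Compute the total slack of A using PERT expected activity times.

12 days

te_A = (1 + 4·3 + 5)/6 = 18/6 = 3
te_B = (4 + 4·10 + 16)/6 = 60/6 = 10
te_C = (1 + 4·3 + 5)/6 = 18/6 = 3
te_D = (2 + 4·8 + 14)/6 = 48/6 = 8
te_E = (3 + 4·7 + 11)/6 = 42/6 = 7
te_F = (11 + 4·13 + 27)/6 = 90/6 = 15
te_G = (8 + 4·9 + 16)/6 = 60/6 = 10
te_H = (1 + 4·3 + 11)/6 = 24/6 = 4

Forward pass:
ES_A = 0; EF_A = 3
ES_B = 0; EF_B = 10
ES_C = 0; EF_C = 3
ES_D = max(EF_B=10, EF_C=3) = 10; EF_D = 10+8 = 18
ES_E = 3; EF_E = 3+7 = 10
ES_F = 10; EF_F = 10+15 = 25
ES_G = max(EF_A=3, EF_E=10) = 10; EF_G = 10+10 = 20
ES_H = max(EF_A=3, EF_B=10, EF_D=18, EF_F=25, EF_G=20) = 25; EF_H = 25+4 = 29
Expected project duration μ = 29 days. Critical path: C → E → F → H.

Backward pass:
LF_H = 29; LS_H = 29−4 = 25
LF_G = LS_H = 25; LS_G = 25−10 = 15
LF_F = LS_H = 25; LS_F = 25−15 = 10
LF_E = min(LS_F=10, LS_G=15) = 10; LS_E = 10−7 = 3
LF_D = LS_H = 25; LS_D = 25−8 = 17
LF_C = min(LS_D=17, LS_E=3) = 3; LS_C = 3−3 = 0
LF_B = min(LS_D=17, LS_H=25) = 17; LS_B = 17−10 = 7
LF_A = min(LS_G=15, LS_H=25) = 15; LS_A = 15−3 = 12
Slack_A = LS_A − ES_A = 12 − 0 = 12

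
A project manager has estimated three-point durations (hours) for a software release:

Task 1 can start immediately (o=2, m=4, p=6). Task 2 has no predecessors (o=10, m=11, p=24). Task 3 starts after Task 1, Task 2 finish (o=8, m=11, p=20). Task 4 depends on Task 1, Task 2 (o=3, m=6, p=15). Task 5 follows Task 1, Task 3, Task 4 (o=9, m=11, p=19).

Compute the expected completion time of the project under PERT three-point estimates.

37 hours

te_Task 1 = (2 + 4·4 + 6)/6 = 24/6 = 4
te_Task 2 = (10 + 4·11 + 24)/6 = 78/6 = 13
te_Task 3 = (8 + 4·11 + 20)/6 = 72/6 = 12
te_Task 4 = (3 + 4·6 + 15)/6 = 42/6 = 7
te_Task 5 = (9 + 4·11 + 19)/6 = 72/6 = 12

Forward pass:
ES_Task 1 = 0; EF_Task 1 = 4
ES_Task 2 = 0; EF_Task 2 = 13
ES_Task 3 = max(EF_Task 1=4, EF_Task 2=13) = 13; EF_Task 3 = 13+12 = 25
ES_Task 4 = max(EF_Task 1=4, EF_Task 2=13) = 13; EF_Task 4 = 13+7 = 20
ES_Task 5 = max(EF_Task 1=4, EF_Task 3=25, EF_Task 4=20) = 25; EF_Task 5 = 25+12 = 37
Expected project duration μ = 37 hours. Critical path: Task 2 → Task 3 → Task 5.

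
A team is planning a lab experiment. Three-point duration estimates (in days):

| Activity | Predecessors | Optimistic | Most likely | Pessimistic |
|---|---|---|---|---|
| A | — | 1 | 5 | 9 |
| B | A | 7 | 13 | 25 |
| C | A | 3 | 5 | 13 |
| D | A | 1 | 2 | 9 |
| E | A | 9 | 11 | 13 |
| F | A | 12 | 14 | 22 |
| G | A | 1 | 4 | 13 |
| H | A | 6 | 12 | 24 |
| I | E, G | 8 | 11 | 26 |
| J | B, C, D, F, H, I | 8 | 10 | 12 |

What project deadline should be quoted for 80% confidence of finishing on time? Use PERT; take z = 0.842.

41.9 days

te_A = (1 + 4·5 + 9)/6 = 30/6 = 5; σ²_A = ((9−1)/6)² = 1.778
te_B = (7 + 4·13 + 25)/6 = 84/6 = 14; σ²_B = ((25−7)/6)² = 9.000
te_C = (3 + 4·5 + 13)/6 = 36/6 = 6; σ²_C = ((13−3)/6)² = 2.778
te_D = (1 + 4·2 + 9)/6 = 18/6 = 3; σ²_D = ((9−1)/6)² = 1.778
te_E = (9 + 4·11 + 13)/6 = 66/6 = 11; σ²_E = ((13−9)/6)² = 0.444
te_F = (12 + 4·14 + 22)/6 = 90/6 = 15; σ²_F = ((22−12)/6)² = 2.778
te_G = (1 + 4·4 + 13)/6 = 30/6 = 5; σ²_G = ((13−1)/6)² = 4.000
te_H = (6 + 4·12 + 24)/6 = 78/6 = 13; σ²_H = ((24−6)/6)² = 9.000
te_I = (8 + 4·11 + 26)/6 = 78/6 = 13; σ²_I = ((26−8)/6)² = 9.000
te_J = (8 + 4·10 + 12)/6 = 60/6 = 10; σ²_J = ((12−8)/6)² = 0.444

Forward pass:
ES_A = 0; EF_A = 5
ES_B = 5; EF_B = 5+14 = 19
ES_C = 5; EF_C = 5+6 = 11
ES_D = 5; EF_D = 5+3 = 8
ES_E = 5; EF_E = 5+11 = 16
ES_F = 5; EF_F = 5+15 = 20
ES_G = 5; EF_G = 5+5 = 10
ES_H = 5; EF_H = 5+13 = 18
ES_I = max(EF_E=16, EF_G=10) = 16; EF_I = 16+13 = 29
ES_J = max(EF_B=19, EF_C=11, EF_D=8, EF_F=20, EF_H=18, EF_I=29) = 29; EF_J = 29+10 = 39
Expected project duration μ = 39 days. Critical path: A → E → I → J.

Variance along critical path = 1.778 + 0.444 + 9.000 + 0.444 = 11.667; σ = 3.416 days.
D = μ + z·σ = 39 + 0.842·3.416 = 41.9 days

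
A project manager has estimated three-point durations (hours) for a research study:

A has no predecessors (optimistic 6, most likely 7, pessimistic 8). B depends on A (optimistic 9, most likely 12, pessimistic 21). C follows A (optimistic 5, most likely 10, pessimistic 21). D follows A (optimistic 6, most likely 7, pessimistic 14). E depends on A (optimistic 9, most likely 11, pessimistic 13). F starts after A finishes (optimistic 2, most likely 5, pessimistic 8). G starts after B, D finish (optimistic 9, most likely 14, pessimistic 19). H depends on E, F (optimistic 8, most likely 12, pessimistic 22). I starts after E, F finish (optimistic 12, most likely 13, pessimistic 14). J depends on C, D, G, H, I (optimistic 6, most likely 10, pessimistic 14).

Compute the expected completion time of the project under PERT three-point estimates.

44 hours

te_A = (6 + 4·7 + 8)/6 = 42/6 = 7
te_B = (9 + 4·12 + 21)/6 = 78/6 = 13
te_C = (5 + 4·10 + 21)/6 = 66/6 = 11
te_D = (6 + 4·7 + 14)/6 = 48/6 = 8
te_E = (9 + 4·11 + 13)/6 = 66/6 = 11
te_F = (2 + 4·5 + 8)/6 = 30/6 = 5
te_G = (9 + 4·14 + 19)/6 = 84/6 = 14
te_H = (8 + 4·12 + 22)/6 = 78/6 = 13
te_I = (12 + 4·13 + 14)/6 = 78/6 = 13
te_J = (6 + 4·10 + 14)/6 = 60/6 = 10

Forward pass:
ES_A = 0; EF_A = 7
ES_B = 7; EF_B = 7+13 = 20
ES_C = 7; EF_C = 7+11 = 18
ES_D = 7; EF_D = 7+8 = 15
ES_E = 7; EF_E = 7+11 = 18
ES_F = 7; EF_F = 7+5 = 12
ES_G = max(EF_B=20, EF_D=15) = 20; EF_G = 20+14 = 34
ES_H = max(EF_E=18, EF_F=12) = 18; EF_H = 18+13 = 31
ES_I = max(EF_E=18, EF_F=12) = 18; EF_I = 18+13 = 31
ES_J = max(EF_C=18, EF_D=15, EF_G=34, EF_H=31, EF_I=31) = 34; EF_J = 34+10 = 44
Expected project duration μ = 44 hours. Critical path: A → B → G → J.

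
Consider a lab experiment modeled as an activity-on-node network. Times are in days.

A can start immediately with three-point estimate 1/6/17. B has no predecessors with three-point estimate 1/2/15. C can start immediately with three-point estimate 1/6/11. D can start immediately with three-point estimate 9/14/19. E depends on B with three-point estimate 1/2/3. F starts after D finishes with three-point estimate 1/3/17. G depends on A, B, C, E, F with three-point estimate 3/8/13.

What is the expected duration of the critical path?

te_A = (1 + 4·6 + 17)/6 = 42/6 = 7
te_B = (1 + 4·2 + 15)/6 = 24/6 = 4
te_C = (1 + 4·6 + 11)/6 = 36/6 = 6
te_D = (9 + 4·14 + 19)/6 = 84/6 = 14
te_E = (1 + 4·2 + 3)/6 = 12/6 = 2
te_F = (1 + 4·3 + 17)/6 = 30/6 = 5
te_G = (3 + 4·8 + 13)/6 = 48/6 = 8

Forward pass:
ES_A = 0; EF_A = 7
ES_B = 0; EF_B = 4
ES_C = 0; EF_C = 6
ES_D = 0; EF_D = 14
ES_E = 4; EF_E = 4+2 = 6
ES_F = 14; EF_F = 14+5 = 19
ES_G = max(EF_A=7, EF_B=4, EF_C=6, EF_E=6, EF_F=19) = 19; EF_G = 19+8 = 27
Expected project duration μ = 27 days. Critical path: D → F → G.

27 days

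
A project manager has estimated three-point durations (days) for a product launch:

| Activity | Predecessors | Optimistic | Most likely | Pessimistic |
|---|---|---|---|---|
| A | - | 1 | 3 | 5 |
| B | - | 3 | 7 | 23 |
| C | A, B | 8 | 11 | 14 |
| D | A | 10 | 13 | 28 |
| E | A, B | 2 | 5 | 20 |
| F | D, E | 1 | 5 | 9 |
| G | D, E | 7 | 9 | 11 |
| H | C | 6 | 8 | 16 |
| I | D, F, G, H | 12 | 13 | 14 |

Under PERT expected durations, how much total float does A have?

te_A = (1 + 4·3 + 5)/6 = 18/6 = 3
te_B = (3 + 4·7 + 23)/6 = 54/6 = 9
te_C = (8 + 4·11 + 14)/6 = 66/6 = 11
te_D = (10 + 4·13 + 28)/6 = 90/6 = 15
te_E = (2 + 4·5 + 20)/6 = 42/6 = 7
te_F = (1 + 4·5 + 9)/6 = 30/6 = 5
te_G = (7 + 4·9 + 11)/6 = 54/6 = 9
te_H = (6 + 4·8 + 16)/6 = 54/6 = 9
te_I = (12 + 4·13 + 14)/6 = 78/6 = 13

Forward pass:
ES_A = 0; EF_A = 3
ES_B = 0; EF_B = 9
ES_C = max(EF_A=3, EF_B=9) = 9; EF_C = 9+11 = 20
ES_D = 3; EF_D = 3+15 = 18
ES_E = max(EF_A=3, EF_B=9) = 9; EF_E = 9+7 = 16
ES_F = max(EF_D=18, EF_E=16) = 18; EF_F = 18+5 = 23
ES_G = max(EF_D=18, EF_E=16) = 18; EF_G = 18+9 = 27
ES_H = 20; EF_H = 20+9 = 29
ES_I = max(EF_D=18, EF_F=23, EF_G=27, EF_H=29) = 29; EF_I = 29+13 = 42
Expected project duration μ = 42 days. Critical path: B → C → H → I.

Backward pass:
LF_I = 42; LS_I = 42−13 = 29
LF_H = LS_I = 29; LS_H = 29−9 = 20
LF_G = LS_I = 29; LS_G = 29−9 = 20
LF_F = LS_I = 29; LS_F = 29−5 = 24
LF_E = min(LS_F=24, LS_G=20) = 20; LS_E = 20−7 = 13
LF_D = min(LS_F=24, LS_G=20, LS_I=29) = 20; LS_D = 20−15 = 5
LF_C = LS_H = 20; LS_C = 20−11 = 9
LF_B = min(LS_C=9, LS_E=13) = 9; LS_B = 9−9 = 0
LF_A = min(LS_C=9, LS_D=5, LS_E=13) = 5; LS_A = 5−3 = 2
Slack_A = LS_A − ES_A = 2 − 0 = 2

2 days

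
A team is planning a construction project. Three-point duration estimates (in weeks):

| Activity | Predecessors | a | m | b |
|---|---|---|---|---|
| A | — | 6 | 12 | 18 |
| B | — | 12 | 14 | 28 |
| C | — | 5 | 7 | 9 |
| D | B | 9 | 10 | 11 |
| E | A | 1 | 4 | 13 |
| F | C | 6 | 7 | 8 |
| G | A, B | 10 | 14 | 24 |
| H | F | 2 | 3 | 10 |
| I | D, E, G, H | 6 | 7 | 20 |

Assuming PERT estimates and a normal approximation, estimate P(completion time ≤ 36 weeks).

0.173

te_A = (6 + 4·12 + 18)/6 = 72/6 = 12; σ²_A = ((18−6)/6)² = 4.000
te_B = (12 + 4·14 + 28)/6 = 96/6 = 16; σ²_B = ((28−12)/6)² = 7.111
te_C = (5 + 4·7 + 9)/6 = 42/6 = 7; σ²_C = ((9−5)/6)² = 0.444
te_D = (9 + 4·10 + 11)/6 = 60/6 = 10; σ²_D = ((11−9)/6)² = 0.111
te_E = (1 + 4·4 + 13)/6 = 30/6 = 5; σ²_E = ((13−1)/6)² = 4.000
te_F = (6 + 4·7 + 8)/6 = 42/6 = 7; σ²_F = ((8−6)/6)² = 0.111
te_G = (10 + 4·14 + 24)/6 = 90/6 = 15; σ²_G = ((24−10)/6)² = 5.444
te_H = (2 + 4·3 + 10)/6 = 24/6 = 4; σ²_H = ((10−2)/6)² = 1.778
te_I = (6 + 4·7 + 20)/6 = 54/6 = 9; σ²_I = ((20−6)/6)² = 5.444

Forward pass:
ES_A = 0; EF_A = 12
ES_B = 0; EF_B = 16
ES_C = 0; EF_C = 7
ES_D = 16; EF_D = 16+10 = 26
ES_E = 12; EF_E = 12+5 = 17
ES_F = 7; EF_F = 7+7 = 14
ES_G = max(EF_A=12, EF_B=16) = 16; EF_G = 16+15 = 31
ES_H = 14; EF_H = 14+4 = 18
ES_I = max(EF_D=26, EF_E=17, EF_G=31, EF_H=18) = 31; EF_I = 31+9 = 40
Expected project duration μ = 40 weeks. Critical path: B → G → I.

Variance along critical path = 7.111 + 5.444 + 5.444 = 18.000; σ = √18.000 = 4.243 weeks.
Z = (36 − 40) / 4.243 = -0.943
P(T ≤ 36) = Φ(-0.943) ≈ 0.173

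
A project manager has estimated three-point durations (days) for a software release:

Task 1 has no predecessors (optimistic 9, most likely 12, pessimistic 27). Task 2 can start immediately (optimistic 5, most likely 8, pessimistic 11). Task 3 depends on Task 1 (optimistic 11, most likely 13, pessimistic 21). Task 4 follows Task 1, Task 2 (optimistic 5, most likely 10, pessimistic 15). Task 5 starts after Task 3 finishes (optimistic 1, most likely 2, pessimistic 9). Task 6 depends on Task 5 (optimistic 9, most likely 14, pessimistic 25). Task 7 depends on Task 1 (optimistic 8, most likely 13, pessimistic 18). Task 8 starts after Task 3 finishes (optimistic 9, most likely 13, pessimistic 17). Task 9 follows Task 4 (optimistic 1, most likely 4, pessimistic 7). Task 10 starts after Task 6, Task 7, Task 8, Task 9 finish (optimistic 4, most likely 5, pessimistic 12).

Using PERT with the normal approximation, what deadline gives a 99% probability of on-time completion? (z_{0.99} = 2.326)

te_Task 1 = (9 + 4·12 + 27)/6 = 84/6 = 14; σ²_Task 1 = ((27−9)/6)² = 9.000
te_Task 2 = (5 + 4·8 + 11)/6 = 48/6 = 8; σ²_Task 2 = ((11−5)/6)² = 1.000
te_Task 3 = (11 + 4·13 + 21)/6 = 84/6 = 14; σ²_Task 3 = ((21−11)/6)² = 2.778
te_Task 4 = (5 + 4·10 + 15)/6 = 60/6 = 10; σ²_Task 4 = ((15−5)/6)² = 2.778
te_Task 5 = (1 + 4·2 + 9)/6 = 18/6 = 3; σ²_Task 5 = ((9−1)/6)² = 1.778
te_Task 6 = (9 + 4·14 + 25)/6 = 90/6 = 15; σ²_Task 6 = ((25−9)/6)² = 7.111
te_Task 7 = (8 + 4·13 + 18)/6 = 78/6 = 13; σ²_Task 7 = ((18−8)/6)² = 2.778
te_Task 8 = (9 + 4·13 + 17)/6 = 78/6 = 13; σ²_Task 8 = ((17−9)/6)² = 1.778
te_Task 9 = (1 + 4·4 + 7)/6 = 24/6 = 4; σ²_Task 9 = ((7−1)/6)² = 1.000
te_Task 10 = (4 + 4·5 + 12)/6 = 36/6 = 6; σ²_Task 10 = ((12−4)/6)² = 1.778

Forward pass:
ES_Task 1 = 0; EF_Task 1 = 14
ES_Task 2 = 0; EF_Task 2 = 8
ES_Task 3 = 14; EF_Task 3 = 14+14 = 28
ES_Task 4 = max(EF_Task 1=14, EF_Task 2=8) = 14; EF_Task 4 = 14+10 = 24
ES_Task 5 = 28; EF_Task 5 = 28+3 = 31
ES_Task 6 = 31; EF_Task 6 = 31+15 = 46
ES_Task 7 = 14; EF_Task 7 = 14+13 = 27
ES_Task 8 = 28; EF_Task 8 = 28+13 = 41
ES_Task 9 = 24; EF_Task 9 = 24+4 = 28
ES_Task 10 = max(EF_Task 6=46, EF_Task 7=27, EF_Task 8=41, EF_Task 9=28) = 46; EF_Task 10 = 46+6 = 52
Expected project duration μ = 52 days. Critical path: Task 1 → Task 3 → Task 5 → Task 6 → Task 10.

Variance along critical path = 9.000 + 2.778 + 1.778 + 7.111 + 1.778 = 22.444; σ = 4.738 days.
D = μ + z·σ = 52 + 2.326·4.738 = 63.0 days

63.0 days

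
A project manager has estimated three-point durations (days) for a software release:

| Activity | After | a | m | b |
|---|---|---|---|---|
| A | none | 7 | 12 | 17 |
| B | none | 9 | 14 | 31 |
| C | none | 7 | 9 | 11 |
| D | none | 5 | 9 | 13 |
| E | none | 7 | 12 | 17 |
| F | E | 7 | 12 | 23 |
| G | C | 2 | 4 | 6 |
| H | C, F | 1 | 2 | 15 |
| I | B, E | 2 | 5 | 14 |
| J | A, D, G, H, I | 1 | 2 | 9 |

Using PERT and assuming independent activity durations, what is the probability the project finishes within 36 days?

te_A = (7 + 4·12 + 17)/6 = 72/6 = 12; σ²_A = ((17−7)/6)² = 2.778
te_B = (9 + 4·14 + 31)/6 = 96/6 = 16; σ²_B = ((31−9)/6)² = 13.444
te_C = (7 + 4·9 + 11)/6 = 54/6 = 9; σ²_C = ((11−7)/6)² = 0.444
te_D = (5 + 4·9 + 13)/6 = 54/6 = 9; σ²_D = ((13−5)/6)² = 1.778
te_E = (7 + 4·12 + 17)/6 = 72/6 = 12; σ²_E = ((17−7)/6)² = 2.778
te_F = (7 + 4·12 + 23)/6 = 78/6 = 13; σ²_F = ((23−7)/6)² = 7.111
te_G = (2 + 4·4 + 6)/6 = 24/6 = 4; σ²_G = ((6−2)/6)² = 0.444
te_H = (1 + 4·2 + 15)/6 = 24/6 = 4; σ²_H = ((15−1)/6)² = 5.444
te_I = (2 + 4·5 + 14)/6 = 36/6 = 6; σ²_I = ((14−2)/6)² = 4.000
te_J = (1 + 4·2 + 9)/6 = 18/6 = 3; σ²_J = ((9−1)/6)² = 1.778

Forward pass:
ES_A = 0; EF_A = 12
ES_B = 0; EF_B = 16
ES_C = 0; EF_C = 9
ES_D = 0; EF_D = 9
ES_E = 0; EF_E = 12
ES_F = 12; EF_F = 12+13 = 25
ES_G = 9; EF_G = 9+4 = 13
ES_H = max(EF_C=9, EF_F=25) = 25; EF_H = 25+4 = 29
ES_I = max(EF_B=16, EF_E=12) = 16; EF_I = 16+6 = 22
ES_J = max(EF_A=12, EF_D=9, EF_G=13, EF_H=29, EF_I=22) = 29; EF_J = 29+3 = 32
Expected project duration μ = 32 days. Critical path: E → F → H → J.

Variance along critical path = 2.778 + 7.111 + 5.444 + 1.778 = 17.111; σ = √17.111 = 4.137 days.
Z = (36 − 32) / 4.137 = 0.967
P(T ≤ 36) = Φ(0.967) ≈ 0.833

0.833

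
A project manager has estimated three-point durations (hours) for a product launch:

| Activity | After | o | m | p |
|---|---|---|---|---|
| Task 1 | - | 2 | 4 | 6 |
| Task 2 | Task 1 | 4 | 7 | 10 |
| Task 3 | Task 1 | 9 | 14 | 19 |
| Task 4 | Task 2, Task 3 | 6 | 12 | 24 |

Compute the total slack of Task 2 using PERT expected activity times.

te_Task 1 = (2 + 4·4 + 6)/6 = 24/6 = 4
te_Task 2 = (4 + 4·7 + 10)/6 = 42/6 = 7
te_Task 3 = (9 + 4·14 + 19)/6 = 84/6 = 14
te_Task 4 = (6 + 4·12 + 24)/6 = 78/6 = 13

Forward pass:
ES_Task 1 = 0; EF_Task 1 = 4
ES_Task 2 = 4; EF_Task 2 = 4+7 = 11
ES_Task 3 = 4; EF_Task 3 = 4+14 = 18
ES_Task 4 = max(EF_Task 2=11, EF_Task 3=18) = 18; EF_Task 4 = 18+13 = 31
Expected project duration μ = 31 hours. Critical path: Task 1 → Task 3 → Task 4.

Backward pass:
LF_Task 4 = 31; LS_Task 4 = 31−13 = 18
LF_Task 3 = LS_Task 4 = 18; LS_Task 3 = 18−14 = 4
LF_Task 2 = LS_Task 4 = 18; LS_Task 2 = 18−7 = 11
LF_Task 1 = min(LS_Task 2=11, LS_Task 3=4) = 4; LS_Task 1 = 4−4 = 0
Slack_Task 2 = LS_Task 2 − ES_Task 2 = 11 − 4 = 7

7 hours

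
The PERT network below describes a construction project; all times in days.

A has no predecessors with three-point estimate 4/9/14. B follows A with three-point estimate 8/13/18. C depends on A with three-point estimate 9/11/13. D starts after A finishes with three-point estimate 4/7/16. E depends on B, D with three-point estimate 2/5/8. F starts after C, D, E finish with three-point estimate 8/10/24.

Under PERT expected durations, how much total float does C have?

te_A = (4 + 4·9 + 14)/6 = 54/6 = 9
te_B = (8 + 4·13 + 18)/6 = 78/6 = 13
te_C = (9 + 4·11 + 13)/6 = 66/6 = 11
te_D = (4 + 4·7 + 16)/6 = 48/6 = 8
te_E = (2 + 4·5 + 8)/6 = 30/6 = 5
te_F = (8 + 4·10 + 24)/6 = 72/6 = 12

Forward pass:
ES_A = 0; EF_A = 9
ES_B = 9; EF_B = 9+13 = 22
ES_C = 9; EF_C = 9+11 = 20
ES_D = 9; EF_D = 9+8 = 17
ES_E = max(EF_B=22, EF_D=17) = 22; EF_E = 22+5 = 27
ES_F = max(EF_C=20, EF_D=17, EF_E=27) = 27; EF_F = 27+12 = 39
Expected project duration μ = 39 days. Critical path: A → B → E → F.

Backward pass:
LF_F = 39; LS_F = 39−12 = 27
LF_E = LS_F = 27; LS_E = 27−5 = 22
LF_D = min(LS_E=22, LS_F=27) = 22; LS_D = 22−8 = 14
LF_C = LS_F = 27; LS_C = 27−11 = 16
LF_B = LS_E = 22; LS_B = 22−13 = 9
LF_A = min(LS_B=9, LS_C=16, LS_D=14) = 9; LS_A = 9−9 = 0
Slack_C = LS_C − ES_C = 16 − 9 = 7

7 days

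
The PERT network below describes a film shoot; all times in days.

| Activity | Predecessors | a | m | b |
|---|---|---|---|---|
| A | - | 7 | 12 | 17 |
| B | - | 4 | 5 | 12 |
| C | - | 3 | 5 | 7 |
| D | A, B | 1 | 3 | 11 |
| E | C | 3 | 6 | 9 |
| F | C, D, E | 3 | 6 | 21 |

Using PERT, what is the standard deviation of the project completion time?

te_A = (7 + 4·12 + 17)/6 = 72/6 = 12; σ²_A = ((17−7)/6)² = 2.778
te_B = (4 + 4·5 + 12)/6 = 36/6 = 6; σ²_B = ((12−4)/6)² = 1.778
te_C = (3 + 4·5 + 7)/6 = 30/6 = 5; σ²_C = ((7−3)/6)² = 0.444
te_D = (1 + 4·3 + 11)/6 = 24/6 = 4; σ²_D = ((11−1)/6)² = 2.778
te_E = (3 + 4·6 + 9)/6 = 36/6 = 6; σ²_E = ((9−3)/6)² = 1.000
te_F = (3 + 4·6 + 21)/6 = 48/6 = 8; σ²_F = ((21−3)/6)² = 9.000

Forward pass:
ES_A = 0; EF_A = 12
ES_B = 0; EF_B = 6
ES_C = 0; EF_C = 5
ES_D = max(EF_A=12, EF_B=6) = 12; EF_D = 12+4 = 16
ES_E = 5; EF_E = 5+6 = 11
ES_F = max(EF_C=5, EF_D=16, EF_E=11) = 16; EF_F = 16+8 = 24
Expected project duration μ = 24 days. Critical path: A → D → F.

Variance along critical path = 2.778 + 2.778 + 9.000 = 14.556
σ = √14.556 = 3.815 days

3.82 days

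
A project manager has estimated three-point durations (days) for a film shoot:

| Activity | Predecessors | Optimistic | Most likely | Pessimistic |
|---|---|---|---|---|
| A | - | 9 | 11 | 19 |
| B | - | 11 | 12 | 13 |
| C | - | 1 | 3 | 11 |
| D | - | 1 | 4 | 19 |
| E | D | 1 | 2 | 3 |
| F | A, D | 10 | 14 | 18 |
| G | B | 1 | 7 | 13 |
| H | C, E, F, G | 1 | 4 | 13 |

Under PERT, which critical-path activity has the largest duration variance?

H

te_A = (9 + 4·11 + 19)/6 = 72/6 = 12; σ²_A = ((19−9)/6)² = 2.778
te_B = (11 + 4·12 + 13)/6 = 72/6 = 12; σ²_B = ((13−11)/6)² = 0.111
te_C = (1 + 4·3 + 11)/6 = 24/6 = 4; σ²_C = ((11−1)/6)² = 2.778
te_D = (1 + 4·4 + 19)/6 = 36/6 = 6; σ²_D = ((19−1)/6)² = 9.000
te_E = (1 + 4·2 + 3)/6 = 12/6 = 2; σ²_E = ((3−1)/6)² = 0.111
te_F = (10 + 4·14 + 18)/6 = 84/6 = 14; σ²_F = ((18−10)/6)² = 1.778
te_G = (1 + 4·7 + 13)/6 = 42/6 = 7; σ²_G = ((13−1)/6)² = 4.000
te_H = (1 + 4·4 + 13)/6 = 30/6 = 5; σ²_H = ((13−1)/6)² = 4.000

Forward pass:
ES_A = 0; EF_A = 12
ES_B = 0; EF_B = 12
ES_C = 0; EF_C = 4
ES_D = 0; EF_D = 6
ES_E = 6; EF_E = 6+2 = 8
ES_F = max(EF_A=12, EF_D=6) = 12; EF_F = 12+14 = 26
ES_G = 12; EF_G = 12+7 = 19
ES_H = max(EF_C=4, EF_E=8, EF_F=26, EF_G=19) = 26; EF_H = 26+5 = 31
Expected project duration μ = 31 days. Critical path: A → F → H.

Variances on critical path: σ²_A=2.778, σ²_F=1.778, σ²_H=4.000.
Largest is σ²_H = 4.000.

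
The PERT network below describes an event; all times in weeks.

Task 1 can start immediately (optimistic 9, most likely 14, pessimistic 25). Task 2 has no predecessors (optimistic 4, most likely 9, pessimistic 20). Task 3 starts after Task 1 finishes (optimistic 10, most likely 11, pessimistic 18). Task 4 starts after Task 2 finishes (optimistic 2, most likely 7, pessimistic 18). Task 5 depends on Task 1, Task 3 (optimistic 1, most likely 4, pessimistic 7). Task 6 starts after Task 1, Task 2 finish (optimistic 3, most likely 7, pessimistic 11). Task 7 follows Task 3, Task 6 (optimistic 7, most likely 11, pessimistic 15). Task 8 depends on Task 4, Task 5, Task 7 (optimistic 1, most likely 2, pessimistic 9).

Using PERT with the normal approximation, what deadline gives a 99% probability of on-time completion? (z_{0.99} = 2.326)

49.2 weeks

te_Task 1 = (9 + 4·14 + 25)/6 = 90/6 = 15; σ²_Task 1 = ((25−9)/6)² = 7.111
te_Task 2 = (4 + 4·9 + 20)/6 = 60/6 = 10; σ²_Task 2 = ((20−4)/6)² = 7.111
te_Task 3 = (10 + 4·11 + 18)/6 = 72/6 = 12; σ²_Task 3 = ((18−10)/6)² = 1.778
te_Task 4 = (2 + 4·7 + 18)/6 = 48/6 = 8; σ²_Task 4 = ((18−2)/6)² = 7.111
te_Task 5 = (1 + 4·4 + 7)/6 = 24/6 = 4; σ²_Task 5 = ((7−1)/6)² = 1.000
te_Task 6 = (3 + 4·7 + 11)/6 = 42/6 = 7; σ²_Task 6 = ((11−3)/6)² = 1.778
te_Task 7 = (7 + 4·11 + 15)/6 = 66/6 = 11; σ²_Task 7 = ((15−7)/6)² = 1.778
te_Task 8 = (1 + 4·2 + 9)/6 = 18/6 = 3; σ²_Task 8 = ((9−1)/6)² = 1.778

Forward pass:
ES_Task 1 = 0; EF_Task 1 = 15
ES_Task 2 = 0; EF_Task 2 = 10
ES_Task 3 = 15; EF_Task 3 = 15+12 = 27
ES_Task 4 = 10; EF_Task 4 = 10+8 = 18
ES_Task 5 = max(EF_Task 1=15, EF_Task 3=27) = 27; EF_Task 5 = 27+4 = 31
ES_Task 6 = max(EF_Task 1=15, EF_Task 2=10) = 15; EF_Task 6 = 15+7 = 22
ES_Task 7 = max(EF_Task 3=27, EF_Task 6=22) = 27; EF_Task 7 = 27+11 = 38
ES_Task 8 = max(EF_Task 4=18, EF_Task 5=31, EF_Task 7=38) = 38; EF_Task 8 = 38+3 = 41
Expected project duration μ = 41 weeks. Critical path: Task 1 → Task 3 → Task 7 → Task 8.

Variance along critical path = 7.111 + 1.778 + 1.778 + 1.778 = 12.444; σ = 3.528 weeks.
D = μ + z·σ = 41 + 2.326·3.528 = 49.2 weeks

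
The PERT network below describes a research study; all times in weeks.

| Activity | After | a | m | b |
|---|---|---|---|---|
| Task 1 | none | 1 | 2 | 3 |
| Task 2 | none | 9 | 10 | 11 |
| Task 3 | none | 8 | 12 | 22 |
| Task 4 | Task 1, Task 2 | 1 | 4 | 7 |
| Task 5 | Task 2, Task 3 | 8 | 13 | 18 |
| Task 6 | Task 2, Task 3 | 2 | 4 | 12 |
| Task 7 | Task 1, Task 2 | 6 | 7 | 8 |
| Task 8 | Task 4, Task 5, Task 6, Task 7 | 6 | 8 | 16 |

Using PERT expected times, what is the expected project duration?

35 weeks

te_Task 1 = (1 + 4·2 + 3)/6 = 12/6 = 2
te_Task 2 = (9 + 4·10 + 11)/6 = 60/6 = 10
te_Task 3 = (8 + 4·12 + 22)/6 = 78/6 = 13
te_Task 4 = (1 + 4·4 + 7)/6 = 24/6 = 4
te_Task 5 = (8 + 4·13 + 18)/6 = 78/6 = 13
te_Task 6 = (2 + 4·4 + 12)/6 = 30/6 = 5
te_Task 7 = (6 + 4·7 + 8)/6 = 42/6 = 7
te_Task 8 = (6 + 4·8 + 16)/6 = 54/6 = 9

Forward pass:
ES_Task 1 = 0; EF_Task 1 = 2
ES_Task 2 = 0; EF_Task 2 = 10
ES_Task 3 = 0; EF_Task 3 = 13
ES_Task 4 = max(EF_Task 1=2, EF_Task 2=10) = 10; EF_Task 4 = 10+4 = 14
ES_Task 5 = max(EF_Task 2=10, EF_Task 3=13) = 13; EF_Task 5 = 13+13 = 26
ES_Task 6 = max(EF_Task 2=10, EF_Task 3=13) = 13; EF_Task 6 = 13+5 = 18
ES_Task 7 = max(EF_Task 1=2, EF_Task 2=10) = 10; EF_Task 7 = 10+7 = 17
ES_Task 8 = max(EF_Task 4=14, EF_Task 5=26, EF_Task 6=18, EF_Task 7=17) = 26; EF_Task 8 = 26+9 = 35
Expected project duration μ = 35 weeks. Critical path: Task 3 → Task 5 → Task 8.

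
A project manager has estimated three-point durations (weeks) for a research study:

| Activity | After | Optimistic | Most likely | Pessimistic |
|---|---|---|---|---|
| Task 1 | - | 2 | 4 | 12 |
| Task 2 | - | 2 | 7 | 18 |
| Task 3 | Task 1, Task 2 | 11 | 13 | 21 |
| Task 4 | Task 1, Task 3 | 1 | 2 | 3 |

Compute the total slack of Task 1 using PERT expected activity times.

te_Task 1 = (2 + 4·4 + 12)/6 = 30/6 = 5
te_Task 2 = (2 + 4·7 + 18)/6 = 48/6 = 8
te_Task 3 = (11 + 4·13 + 21)/6 = 84/6 = 14
te_Task 4 = (1 + 4·2 + 3)/6 = 12/6 = 2

Forward pass:
ES_Task 1 = 0; EF_Task 1 = 5
ES_Task 2 = 0; EF_Task 2 = 8
ES_Task 3 = max(EF_Task 1=5, EF_Task 2=8) = 8; EF_Task 3 = 8+14 = 22
ES_Task 4 = max(EF_Task 1=5, EF_Task 3=22) = 22; EF_Task 4 = 22+2 = 24
Expected project duration μ = 24 weeks. Critical path: Task 2 → Task 3 → Task 4.

Backward pass:
LF_Task 4 = 24; LS_Task 4 = 24−2 = 22
LF_Task 3 = LS_Task 4 = 22; LS_Task 3 = 22−14 = 8
LF_Task 2 = LS_Task 3 = 8; LS_Task 2 = 8−8 = 0
LF_Task 1 = min(LS_Task 3=8, LS_Task 4=22) = 8; LS_Task 1 = 8−5 = 3
Slack_Task 1 = LS_Task 1 − ES_Task 1 = 3 − 0 = 3

3 weeks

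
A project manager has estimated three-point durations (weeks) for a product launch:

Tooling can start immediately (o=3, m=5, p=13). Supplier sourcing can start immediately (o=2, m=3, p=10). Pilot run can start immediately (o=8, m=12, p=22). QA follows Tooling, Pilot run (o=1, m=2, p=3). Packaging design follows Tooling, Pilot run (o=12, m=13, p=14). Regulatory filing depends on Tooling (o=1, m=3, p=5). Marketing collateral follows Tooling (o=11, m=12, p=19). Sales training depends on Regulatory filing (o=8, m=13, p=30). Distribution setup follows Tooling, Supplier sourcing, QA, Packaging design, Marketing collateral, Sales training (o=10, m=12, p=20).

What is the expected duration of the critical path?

39 weeks

te_Tooling = (3 + 4·5 + 13)/6 = 36/6 = 6
te_Supplier sourcing = (2 + 4·3 + 10)/6 = 24/6 = 4
te_Pilot run = (8 + 4·12 + 22)/6 = 78/6 = 13
te_QA = (1 + 4·2 + 3)/6 = 12/6 = 2
te_Packaging design = (12 + 4·13 + 14)/6 = 78/6 = 13
te_Regulatory filing = (1 + 4·3 + 5)/6 = 18/6 = 3
te_Marketing collateral = (11 + 4·12 + 19)/6 = 78/6 = 13
te_Sales training = (8 + 4·13 + 30)/6 = 90/6 = 15
te_Distribution setup = (10 + 4·12 + 20)/6 = 78/6 = 13

Forward pass:
ES_Tooling = 0; EF_Tooling = 6
ES_Supplier sourcing = 0; EF_Supplier sourcing = 4
ES_Pilot run = 0; EF_Pilot run = 13
ES_QA = max(EF_Tooling=6, EF_Pilot run=13) = 13; EF_QA = 13+2 = 15
ES_Packaging design = max(EF_Tooling=6, EF_Pilot run=13) = 13; EF_Packaging design = 13+13 = 26
ES_Regulatory filing = 6; EF_Regulatory filing = 6+3 = 9
ES_Marketing collateral = 6; EF_Marketing collateral = 6+13 = 19
ES_Sales training = 9; EF_Sales training = 9+15 = 24
ES_Distribution setup = max(EF_Tooling=6, EF_Supplier sourcing=4, EF_QA=15, EF_Packaging design=26, EF_Marketing collateral=19, EF_Sales training=24) = 26; EF_Distribution setup = 26+13 = 39
Expected project duration μ = 39 weeks. Critical path: Pilot run → Packaging design → Distribution setup.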